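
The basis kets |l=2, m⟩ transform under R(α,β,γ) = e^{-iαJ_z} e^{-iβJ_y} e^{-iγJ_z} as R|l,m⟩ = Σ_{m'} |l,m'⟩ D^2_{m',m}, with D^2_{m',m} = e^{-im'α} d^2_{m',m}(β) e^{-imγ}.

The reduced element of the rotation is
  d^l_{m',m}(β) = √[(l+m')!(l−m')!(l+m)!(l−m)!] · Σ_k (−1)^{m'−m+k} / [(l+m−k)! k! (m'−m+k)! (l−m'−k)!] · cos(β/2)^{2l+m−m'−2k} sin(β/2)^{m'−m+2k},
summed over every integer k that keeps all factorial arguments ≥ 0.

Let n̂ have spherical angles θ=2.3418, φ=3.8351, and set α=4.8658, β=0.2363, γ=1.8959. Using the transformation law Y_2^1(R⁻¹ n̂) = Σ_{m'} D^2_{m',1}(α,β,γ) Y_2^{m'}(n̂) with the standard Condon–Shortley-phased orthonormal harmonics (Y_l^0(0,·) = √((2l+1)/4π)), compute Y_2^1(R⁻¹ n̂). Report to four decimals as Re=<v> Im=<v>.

Re=-0.3423 Im=-0.1360

Need the full column D^2_{m',1} for m'=−2..2 at α=4.8658, β=0.2363, γ=1.8959.
cos(β/2)=0.993028, sin(β/2)=0.117875
d^2_{-2,1}: single k=3 term ⇒ +0.003253;  D = +0.000059+0.003252i
d^2_{-1,1}: k∈[2..3] ⇒ +0.041105 -0.000193 = +0.040912;  D = -0.040310+0.006990i
d^2_{0,1}: k∈[1..2] ⇒ +0.282738 -0.003984 = +0.278754;  D = -0.089036-0.264152i
d^2_{1,1}: k∈[0..1] ⇒ +0.972404 -0.041105 = +0.931299;  D = +0.826696-0.428827i
d^2_{2,1}: single k=0 term ⇒ -0.230854;  D = -0.136366-0.186274i
Y_2^{m'}(θ=2.3418,φ=3.8351) and Σ D·Y over m':
  (+0.0001+0.0033i)·(+0.0363-0.1954i)  (-0.0403+0.0070i)·(+0.2969-0.2468i)  (-0.0890-0.2642i)·(+0.1441+0.0000i)  (+0.8267-0.4288i)·(-0.2969-0.2468i)  (-0.1364-0.1863i)·(+0.0363+0.1954i)
Y_2^1(R⁻¹ n̂) = -0.342307-0.136045i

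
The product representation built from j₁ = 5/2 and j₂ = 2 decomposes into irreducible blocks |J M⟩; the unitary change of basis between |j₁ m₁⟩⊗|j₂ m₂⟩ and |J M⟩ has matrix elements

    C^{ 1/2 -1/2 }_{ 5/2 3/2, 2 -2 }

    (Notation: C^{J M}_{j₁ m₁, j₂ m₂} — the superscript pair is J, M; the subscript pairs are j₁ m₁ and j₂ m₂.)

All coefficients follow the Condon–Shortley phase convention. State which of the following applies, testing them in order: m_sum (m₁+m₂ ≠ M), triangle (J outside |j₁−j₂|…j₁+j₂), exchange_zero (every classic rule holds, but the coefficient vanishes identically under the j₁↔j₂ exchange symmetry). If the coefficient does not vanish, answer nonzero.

nonzero

m-sum: m₁+m₂ = 3/2+(-2) = -1/2, M = -1/2  ✓
triangle: |j₁−j₂| = 1/2 ≤ J = 1/2 ≤ j₁+j₂ = 9/2  ✓
exchange: j₁≠j₂ or m₁≠m₂ — the exchange symmetry imposes no constraint here
value check: CG = +√(1/15) = +0.258199 ≠ 0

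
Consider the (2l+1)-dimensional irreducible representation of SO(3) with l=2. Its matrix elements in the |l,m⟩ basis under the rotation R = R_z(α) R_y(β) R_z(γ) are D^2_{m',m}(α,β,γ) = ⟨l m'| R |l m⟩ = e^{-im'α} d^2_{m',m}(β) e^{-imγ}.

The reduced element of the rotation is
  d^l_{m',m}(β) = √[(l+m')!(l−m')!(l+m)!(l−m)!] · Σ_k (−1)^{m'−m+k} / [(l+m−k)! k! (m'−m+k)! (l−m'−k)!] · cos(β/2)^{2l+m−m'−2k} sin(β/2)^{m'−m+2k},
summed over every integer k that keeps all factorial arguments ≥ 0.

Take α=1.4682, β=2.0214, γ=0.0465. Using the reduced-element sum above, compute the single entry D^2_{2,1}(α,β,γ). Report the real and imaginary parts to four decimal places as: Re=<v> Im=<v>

Split into d^2_{2,1}(β=2.0214) × two z-phases.
Half-angle: c=0.531268, s=0.847204. N=√(24·1·6·1)=12.000000
The bounds max(0,m−m')=0 and min(l+m,l−m')=0 give 1 term
  k=0: (−1)^1·12.0000/(6)·0.5313^3·0.8472^1 = -0.254073
d^2_{2,1}(2.0214) = -0.254073
Attach z-rotation phases: D = e^{-i(2)(1.4682)}·(-0.254073)·e^{-i(1)(0.0465)} = +0.250880+0.040150i

Re=0.2509 Im=0.0402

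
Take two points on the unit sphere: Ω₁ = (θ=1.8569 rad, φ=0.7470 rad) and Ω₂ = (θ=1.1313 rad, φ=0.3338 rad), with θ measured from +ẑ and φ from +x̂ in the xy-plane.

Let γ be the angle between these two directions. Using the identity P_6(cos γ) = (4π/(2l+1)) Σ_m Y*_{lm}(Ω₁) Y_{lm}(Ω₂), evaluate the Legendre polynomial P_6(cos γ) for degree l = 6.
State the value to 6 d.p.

-0.044014

Term-by-term m-sum for l=6 (normalisation 4π/13 = 0.966644):
  m=-6: Y*=(-0.086000, -0.366655)  Y=(-0.111099, -0.240971)  product (-0.078799, 0.061459)
  m=-5: Y*=(0.318169, 0.214606)  Y=(-0.042373, -0.430091)  product (0.078818, -0.145935)
  m=-4: Y*=(0.037001, -0.005728)  Y=(0.055376, -0.230682)  product (0.000728, -0.008853)
  m=-3: Y*=(-0.214132, 0.270169)  Y=(-0.111694, 0.174489)  product (-0.023224, -0.067540)
  m=-2: Y*=(-0.005158, -0.067035)  Y=(-0.246566, 0.194382)  product (0.014302, 0.015526)
  m=-1: Y*=(-0.230786, -0.213710)  Y=(0.097487, -0.033806)  product (-0.029723, -0.013032)
  m=+0: Y*=(0.094168, -0.000000)  Y=(0.321377, 0.000000)  product (0.030264, 0.000000)
  m=+1: Y*=(0.230786, -0.213710)  Y=(-0.097487, -0.033806)  product (-0.029723, 0.013032)
  m=+2: Y*=(-0.005158, 0.067035)  Y=(-0.246566, -0.194382)  product (0.014302, -0.015526)
  m=+3: Y*=(0.214132, 0.270169)  Y=(0.111694, 0.174489)  product (-0.023224, 0.067540)
  m=+4: Y*=(0.037001, 0.005728)  Y=(0.055376, 0.230682)  product (0.000728, 0.008853)
  m=+5: Y*=(-0.318169, 0.214606)  Y=(0.042373, -0.430091)  product (0.078818, 0.145935)
  m=+6: Y*=(-0.086000, 0.366655)  Y=(-0.111099, 0.240971)  product (-0.078799, -0.061459)
Σ over m = (-0.045533, 0.000000); ×(4π/13) → (-0.044014, 0.000000). Real part: -0.044014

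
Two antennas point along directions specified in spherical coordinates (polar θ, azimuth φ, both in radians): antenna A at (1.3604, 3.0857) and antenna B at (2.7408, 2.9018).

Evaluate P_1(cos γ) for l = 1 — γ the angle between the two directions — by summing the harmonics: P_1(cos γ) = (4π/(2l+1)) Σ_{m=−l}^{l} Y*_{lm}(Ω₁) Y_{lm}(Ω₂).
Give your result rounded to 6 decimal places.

Summing Y*_{l m}(θ₁,φ₁)·Y_{l m}(θ₂,φ₂) over m ∈ [−1, 1]; prefactor 4π/(2·1+1) = 4.188790:
  [-1]  conj(Y_{1,-1})(Ω₁) = -0.33735 + 0.01887j ; Y_{1,-1}(Ω₂) = -0.13094 - 0.03201j ; Δ = 0.04478 + 0.00833j
  [+0]  conj(Y_{1,0})(Ω₁) = 0.10204 + 0.00000j ; Y_{1,0}(Ω₂) = -0.44988 + 0.00000j ; Δ = -0.04591 + 0.00000j
  [+1]  conj(Y_{1,1})(Ω₁) = 0.33735 + 0.01887j ; Y_{1,1}(Ω₂) = 0.13094 - 0.03201j ; Δ = 0.04478 - 0.00833j
Total Σ_m = 0.04364 + 0.00000j. Multiply by 4.188790: 0.18281 + 0.00000j. P_1(cos γ) = 0.182814

0.182814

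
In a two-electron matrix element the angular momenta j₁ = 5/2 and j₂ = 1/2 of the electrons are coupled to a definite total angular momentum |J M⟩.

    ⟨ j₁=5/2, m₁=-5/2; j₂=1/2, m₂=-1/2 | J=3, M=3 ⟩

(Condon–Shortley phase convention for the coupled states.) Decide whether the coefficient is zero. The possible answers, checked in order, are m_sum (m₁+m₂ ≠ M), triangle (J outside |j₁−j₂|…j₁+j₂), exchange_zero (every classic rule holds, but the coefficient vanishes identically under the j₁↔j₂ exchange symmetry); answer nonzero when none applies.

m_sum

m-sum: m₁+m₂ = -5/2+(-1/2) = -3, M = 3  ✗ ⇒ coefficient is 0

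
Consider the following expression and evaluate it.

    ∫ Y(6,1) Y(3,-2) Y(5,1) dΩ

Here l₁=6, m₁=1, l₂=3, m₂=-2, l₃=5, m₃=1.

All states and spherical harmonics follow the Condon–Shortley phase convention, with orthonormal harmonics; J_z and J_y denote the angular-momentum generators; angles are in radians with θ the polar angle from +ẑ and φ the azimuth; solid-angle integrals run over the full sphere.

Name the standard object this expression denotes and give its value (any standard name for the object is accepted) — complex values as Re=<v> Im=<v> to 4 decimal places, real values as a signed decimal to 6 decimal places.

Gaunt coefficient, +0.134828

This is a Gaunt coefficient — the integral of a triple product of spherical harmonics over the sphere.
m-sum 0 ✓  L=14 even ✓  3≤5≤9 ✓
Π(2lᵢ+1) = 13×7×11 = 1001
triangle coeff Δ(6,3,5) = 1/675675
Σ_t [1,3]: t=1:−1/8640 t=2:+1/2304 t=3:−1/8640 = 7/34560
(3j)²=7/429 [(6 3 5; 0 0 0)], sign=-1
Σ_t [0,1]: t=0:+1/17280 t=1:−1/6912 = -1/11520
(3j)²=2/143 [(6 3 5; 1 -2 1)], sign=-1
⇒ 4πI² = 98/429
I = (+1)√(98/429/(4π)) = 0.13482780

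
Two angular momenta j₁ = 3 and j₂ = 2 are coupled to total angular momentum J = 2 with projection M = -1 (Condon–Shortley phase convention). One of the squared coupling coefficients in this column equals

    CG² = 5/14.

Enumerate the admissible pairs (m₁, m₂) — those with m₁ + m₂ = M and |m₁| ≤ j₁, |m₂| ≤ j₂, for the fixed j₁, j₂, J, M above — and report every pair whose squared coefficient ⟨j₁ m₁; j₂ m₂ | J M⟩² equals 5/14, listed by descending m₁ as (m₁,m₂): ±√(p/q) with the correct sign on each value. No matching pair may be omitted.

(-3,2): −√(5/14)

Admissible pairs with m₁+m₂ = M = -1: (-3,2), (-2,1), (-1,0), (0,-1), (1,-2)
  (m₁,m₂)=(1,-2): CG² = 3/14, CG = +√(3/14)
  (m₁,m₂)=(0,-1): CG² = 2/7, CG = −√(2/7)
  (m₁,m₂)=(-1,0): CG² = 1/7, CG = +√(1/7)
  (m₁,m₂)=(-2,1): CG² = 0/1, CG = 0
  (m₁,m₂)=(-3,2): CG² = 5/14, CG = −√(5/14)   ← matches the target
Pairs with CG² = 5/14: (-3,2): −√(5/14)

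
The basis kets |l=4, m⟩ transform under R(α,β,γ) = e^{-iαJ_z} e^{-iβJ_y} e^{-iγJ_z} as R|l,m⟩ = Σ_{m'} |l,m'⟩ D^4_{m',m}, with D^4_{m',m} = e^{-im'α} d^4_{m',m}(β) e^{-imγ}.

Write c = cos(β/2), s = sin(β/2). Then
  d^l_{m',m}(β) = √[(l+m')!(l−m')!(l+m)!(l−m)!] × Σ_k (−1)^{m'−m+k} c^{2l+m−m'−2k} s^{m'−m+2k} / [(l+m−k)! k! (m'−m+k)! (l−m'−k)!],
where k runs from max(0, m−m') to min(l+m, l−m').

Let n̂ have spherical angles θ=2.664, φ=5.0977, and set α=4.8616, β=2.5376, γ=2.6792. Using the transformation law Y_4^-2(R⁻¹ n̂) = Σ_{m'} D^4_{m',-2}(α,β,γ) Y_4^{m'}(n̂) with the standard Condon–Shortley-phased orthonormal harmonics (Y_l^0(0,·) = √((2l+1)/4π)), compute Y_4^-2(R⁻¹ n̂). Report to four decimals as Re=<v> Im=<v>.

Need the full column D^4_{m',-2} for m'=−4..4 at α=4.8616, β=2.5376, γ=2.6792.
cos(β/2)=0.297427, sin(β/2)=0.954745
d^4_{-4,-2}: single k=2 term ⇒ +0.003339;  D = +0.003161-0.001076i
d^4_{-3,-2}: k∈[1..2] ⇒ +0.000736 -0.022738 = -0.022002;  D = -0.010105-0.019545i
d^4_{-2,-2}: k∈[0..2] ⇒ +0.000061 -0.007572 +0.097535 = +0.090024;  D = -0.072934+0.052772i
d^4_{-1,-2}: k∈[0..2] ⇒ -0.000834 +0.042970 -0.295183 = -0.253047;  D = +0.177165+0.180680i
d^4_{0,-2}: k∈[0..2] ⇒ +0.005987 -0.164497 +0.635631 = +0.477120;  D = +0.287229-0.380976i
d^4_{1,-2}: k∈[0..2] ⇒ -0.028647 +0.442774 -0.912487 = -0.498360;  D = -0.438114-0.237526i
d^4_{2,-2}: k∈[0..2] ⇒ +0.097535 -0.804016 +0.690395 = -0.016086;  D = +0.005479-0.015124i
d^4_{3,-2}: k∈[0..1] ⇒ -0.234294 +0.804738 = +0.570444;  D = -0.559256-0.112423i
d^4_{4,-2}: single k=0 term ⇒ +0.354538;  D = +0.017425-0.354109i
Y_4^{m'}(θ=2.664,φ=5.0977) and Σ D·Y over m':
  (+0.0032-0.0011i)·(+0.0006-0.0197i)  (-0.0101-0.0195i)·(+0.0988+0.0435i)  (-0.0729+0.0528i)·(-0.2293+0.2226i)  (+0.1772+0.1807i)·(-0.1830-0.4512i)  (+0.2872-0.3810i)·(+0.1176+0.0000i)  (-0.4381-0.2375i)·(+0.1830-0.4512i)  (+0.0055-0.0151i)·(-0.2293-0.2226i)  (-0.5593-0.1124i)·(-0.0988+0.0435i)  (+0.0174-0.3541i)·(+0.0006+0.0197i)
Y_4^-2(R⁻¹ n̂) = -0.037140-0.045192i

Re=-0.0371 Im=-0.0452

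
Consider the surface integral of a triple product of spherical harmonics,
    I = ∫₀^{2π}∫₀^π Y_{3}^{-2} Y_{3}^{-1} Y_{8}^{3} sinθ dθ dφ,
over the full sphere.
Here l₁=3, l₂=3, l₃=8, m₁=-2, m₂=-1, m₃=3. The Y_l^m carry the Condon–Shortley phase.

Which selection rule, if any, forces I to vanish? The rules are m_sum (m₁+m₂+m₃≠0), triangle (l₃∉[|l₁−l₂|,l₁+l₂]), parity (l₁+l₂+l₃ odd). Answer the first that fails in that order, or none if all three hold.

triangle

m₁+m₂+m₃ = -2 − 1 + 3 = 0  ✓
triangle: need |l₁−l₂| ≤ l₃ ≤ l₁+l₂ = [0,6]; l₃=8 is outside  ✗
parity: l₁+l₂+l₃ = 14 is even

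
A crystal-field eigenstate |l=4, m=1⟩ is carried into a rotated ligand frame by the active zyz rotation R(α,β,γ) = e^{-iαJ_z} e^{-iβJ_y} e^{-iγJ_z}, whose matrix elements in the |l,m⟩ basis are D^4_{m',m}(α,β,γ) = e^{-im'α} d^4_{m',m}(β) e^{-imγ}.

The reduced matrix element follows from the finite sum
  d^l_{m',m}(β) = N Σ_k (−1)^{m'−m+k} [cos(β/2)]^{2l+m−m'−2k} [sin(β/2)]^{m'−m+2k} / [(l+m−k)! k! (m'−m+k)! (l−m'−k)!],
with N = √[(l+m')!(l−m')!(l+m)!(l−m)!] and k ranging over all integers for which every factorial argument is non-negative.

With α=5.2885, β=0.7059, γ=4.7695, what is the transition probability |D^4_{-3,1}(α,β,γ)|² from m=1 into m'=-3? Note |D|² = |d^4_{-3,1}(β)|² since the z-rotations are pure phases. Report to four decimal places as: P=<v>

P=0.0181

Split into d^4_{-3,1}(β=0.7059) × two z-phases.
c=cos(0.705900/2)=0.938357, s=sin(0.705900/2)=0.345667; N=√[1·5040·120·6]=1904.940944
The bounds max(0,m−m')=4 and min(l+m,l−m')=5 give 2 terms
  k=4: (−1)^0·1904.9409/(144)·0.9384^4·0.3457^4 = +0.146428
  k=5: (−1)^1·1904.9409/(240)·0.9384^2·0.3457^6 = -0.011922
d^4_{-3,1}(0.7059) = +0.146428 -0.011922 = +0.134506
|D^4_{-3,1}|² = |d^4_{-3,1}(β)|² = (+0.134506)² = 0.018092 (the z-rotation phases have unit modulus)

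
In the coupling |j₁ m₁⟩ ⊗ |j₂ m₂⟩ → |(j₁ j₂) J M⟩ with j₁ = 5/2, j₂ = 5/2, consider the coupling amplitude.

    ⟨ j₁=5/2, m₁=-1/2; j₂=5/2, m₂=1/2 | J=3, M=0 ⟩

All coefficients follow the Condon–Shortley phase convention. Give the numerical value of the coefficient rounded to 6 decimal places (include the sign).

√[7·2!3!3!/9! · 2!3!3!2!3!3!] = √(36/5)
  +(−1)^0/∏(0,2,3,3,0,0)! = 1/72  (running 1/72)
  +(−1)^1/∏(1,1,2,2,1,1)! = -1/4  (running -17/72)
  +(−1)^2/∏(2,0,1,1,2,2)! = 1/8  (running -1/9)
⟨..|..⟩ = √(36/5)·(-1/9) = -0.298142

-0.298142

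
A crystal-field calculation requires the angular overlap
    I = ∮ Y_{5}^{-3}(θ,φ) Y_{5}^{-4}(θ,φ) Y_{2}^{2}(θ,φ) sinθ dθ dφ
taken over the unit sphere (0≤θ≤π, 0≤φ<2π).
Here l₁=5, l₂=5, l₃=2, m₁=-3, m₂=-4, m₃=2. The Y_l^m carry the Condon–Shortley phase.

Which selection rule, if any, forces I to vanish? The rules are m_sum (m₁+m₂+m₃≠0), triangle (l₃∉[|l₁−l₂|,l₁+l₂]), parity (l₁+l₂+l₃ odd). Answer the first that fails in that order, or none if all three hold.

m_sum

m₁+m₂+m₃ = -3 − 4 + 2 = -5  ✗
triangle: |5−5|=0 ≤ l₃=2 ≤ 5+5=10
parity: l₁+l₂+l₃ = 12 is even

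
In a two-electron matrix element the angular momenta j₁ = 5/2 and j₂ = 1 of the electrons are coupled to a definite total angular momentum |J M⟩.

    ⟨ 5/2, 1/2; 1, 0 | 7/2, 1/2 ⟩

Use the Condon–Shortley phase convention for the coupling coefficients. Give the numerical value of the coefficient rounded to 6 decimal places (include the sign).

+0.755929

triangle: 0!*5!*2!/8! = 240/40320
(j±m)!: 3!*2!*1!*1!*4!*3! = 1728
prefactor² = (2J+1)*Δ*N² = 576/7
  k=0: +1/(0!*0!*2!*1!*3!*1!) = 1/12
Σ = 1/12  ⇒  CG² = 576/7*(1/12)² = 4/7
CG = +√(4/7) = +0.755929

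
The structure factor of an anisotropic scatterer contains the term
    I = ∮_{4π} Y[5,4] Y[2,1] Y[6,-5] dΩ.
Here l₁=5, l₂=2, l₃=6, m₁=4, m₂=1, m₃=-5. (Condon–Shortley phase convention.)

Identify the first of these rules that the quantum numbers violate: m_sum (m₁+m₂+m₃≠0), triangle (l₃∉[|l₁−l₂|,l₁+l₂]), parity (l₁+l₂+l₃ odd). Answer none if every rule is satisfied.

m₁+m₂+m₃ = 4 + 1 − 5 = 0  ✓
triangle: |5−2|=3 ≤ l₃=6 ≤ 5+2=7  ✓
parity: l₁+l₂+l₃ = 13 is odd  ✗

parity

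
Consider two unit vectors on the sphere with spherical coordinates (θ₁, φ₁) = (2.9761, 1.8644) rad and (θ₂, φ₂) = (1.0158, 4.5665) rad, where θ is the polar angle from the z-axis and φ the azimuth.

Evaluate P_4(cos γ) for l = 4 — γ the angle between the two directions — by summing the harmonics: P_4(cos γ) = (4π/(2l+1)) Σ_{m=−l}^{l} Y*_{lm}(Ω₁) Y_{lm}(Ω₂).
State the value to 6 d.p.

Addition theorem: P_4(cos γ) = (4π/9) Σ_m Y*_{lm}(Ω₁) Y_{lm}(Ω₂), m = −4…4:
  term(m=-4) = -0.000014+0.000074i   from Y*(Ω₁)=+0.000126+0.000301i, Y(Ω₂)=+0.192687+0.127224i
  term(m=-3) = +0.000558+0.002164i   from Y*(Ω₁)=-0.004257+0.003513i, Y(Ω₂)=+0.171612-0.366745i
  term(m=-2) = +0.007673+0.009262i   from Y*(Ω₁)=-0.043911-0.029224i, Y(Ω₂)=-0.218386-0.065592i
  term(m=-1) = -0.059319-0.027890i   from Y*(Ω₁)=+0.084760-0.280347i, Y(Ω₂)=+0.032535-0.221430i
  term(m=+0) = -0.204379+0.000000i   from Y*(Ω₁)=+0.734176-0.000000i, Y(Ω₂)=-0.278378+0.000000i
  term(m=+1) = -0.059319+0.027890i   from Y*(Ω₁)=-0.084760-0.280347i, Y(Ω₂)=-0.032535-0.221430i
  term(m=+2) = +0.007673-0.009262i   from Y*(Ω₁)=-0.043911+0.029224i, Y(Ω₂)=-0.218386+0.065592i
  term(m=+3) = +0.000558-0.002164i   from Y*(Ω₁)=+0.004257+0.003513i, Y(Ω₂)=-0.171612-0.366745i
  term(m=+4) = -0.000014-0.000074i   from Y*(Ω₁)=+0.000126-0.000301i, Y(Ω₂)=+0.192687-0.127224i
Σ over m = -0.306584-0.000000i; ×(4π/9) → -0.428073-0.000000i. Real part: -0.428073

-0.428073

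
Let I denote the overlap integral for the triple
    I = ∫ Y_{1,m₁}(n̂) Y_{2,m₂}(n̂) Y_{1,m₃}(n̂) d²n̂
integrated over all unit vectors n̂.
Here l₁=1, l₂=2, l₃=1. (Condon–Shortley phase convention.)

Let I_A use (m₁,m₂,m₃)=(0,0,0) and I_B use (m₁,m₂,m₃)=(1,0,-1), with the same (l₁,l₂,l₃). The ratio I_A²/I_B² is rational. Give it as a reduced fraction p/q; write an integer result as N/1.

4/1

l's match ⇒ only the (l;m) 3-j factors differ between A and B.
A: triangle coeff Δ(1,2,1) = 1/30; Σ_t [1,1]: t=1:−1/1 = -1/1; (3j)²=2/15 [(1 2 1; 0 0 0)], sign=+1
B: triangle coeff Δ(1,2,1) = 1/30; Σ_t [0,0]: t=0:+1/4 = 1/4; (3j)²=1/30 [(1 2 1; 1 0 -1)], sign=+1
I_A²/I_B² = (2/15)/(1/30) = 4/1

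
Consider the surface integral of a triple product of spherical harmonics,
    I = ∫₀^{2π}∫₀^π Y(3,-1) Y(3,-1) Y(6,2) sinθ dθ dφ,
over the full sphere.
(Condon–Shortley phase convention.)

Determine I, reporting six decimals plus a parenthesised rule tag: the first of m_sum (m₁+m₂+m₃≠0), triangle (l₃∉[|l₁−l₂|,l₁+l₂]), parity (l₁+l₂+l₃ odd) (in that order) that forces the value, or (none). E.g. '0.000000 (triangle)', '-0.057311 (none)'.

0.242943 (none)

m-sum 0 ✓  L=12 even ✓  0≤6≤6 ✓
Π(2lᵢ+1) = 7×7×13 = 637
triangle coeff Δ(3,3,6) = 1/12012
Σ_t [0,0]: t=0:+1/1296 = 1/1296
(3j)²=100/3003 [(3 3 6; 0 0 0)], sign=+1
Σ_t [0,0]: t=0:+1/2304 = 1/2304
(3j)²=5/143 [(3 3 6; -1 -1 2)], sign=+1
⇒ 4πI² = 3500/4719
I = (+1)√(3500/4719/(4π)) = 0.24294284
No selection rule forces the value: the integral is nonzero (none).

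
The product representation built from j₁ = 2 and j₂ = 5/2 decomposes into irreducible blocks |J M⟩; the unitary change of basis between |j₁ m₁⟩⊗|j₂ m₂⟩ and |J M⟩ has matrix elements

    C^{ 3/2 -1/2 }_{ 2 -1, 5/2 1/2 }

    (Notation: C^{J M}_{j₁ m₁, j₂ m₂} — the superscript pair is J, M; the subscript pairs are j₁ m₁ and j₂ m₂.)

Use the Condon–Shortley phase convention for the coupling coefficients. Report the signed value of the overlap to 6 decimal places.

triangle: 3!·1!·2!/7! = 12/5040
(j±m)!: 1!·3!·3!·2!·1!·2! = 144
prefactor² = (2J+1)·Δ·N² = 48/35
  k=2: +1/(2!·1!·1!·1!·0!·1!) = 1/2
  k=3: −1/(3!·0!·0!·0!·1!·2!) = -1/12
Σ = 5/12  ⇒  CG² = 48/35·(5/12)² = 5/21
CG = +√(5/21) = +0.487950

+0.487950  (= +√(5/21))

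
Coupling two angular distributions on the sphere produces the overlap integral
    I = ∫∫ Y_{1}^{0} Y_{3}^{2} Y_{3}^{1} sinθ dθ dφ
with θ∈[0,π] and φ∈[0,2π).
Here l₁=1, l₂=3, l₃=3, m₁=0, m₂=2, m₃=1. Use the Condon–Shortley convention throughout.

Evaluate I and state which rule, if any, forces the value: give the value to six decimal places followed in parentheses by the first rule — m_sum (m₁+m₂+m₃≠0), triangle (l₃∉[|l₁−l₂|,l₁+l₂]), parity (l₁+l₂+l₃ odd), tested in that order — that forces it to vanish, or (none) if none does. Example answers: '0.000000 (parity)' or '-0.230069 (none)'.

0 + 2 + 1 = 3 ≠ 0: azimuthal integral kills it; I = 0

0.000000 (m_sum)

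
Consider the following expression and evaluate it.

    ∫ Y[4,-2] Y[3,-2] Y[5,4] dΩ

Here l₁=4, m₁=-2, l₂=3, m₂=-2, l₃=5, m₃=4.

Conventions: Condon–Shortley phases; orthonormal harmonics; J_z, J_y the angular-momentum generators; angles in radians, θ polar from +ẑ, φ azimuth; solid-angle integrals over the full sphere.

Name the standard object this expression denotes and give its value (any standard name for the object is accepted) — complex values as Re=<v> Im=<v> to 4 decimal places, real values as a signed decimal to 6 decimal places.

Gaunt coefficient, +0.143343

This is a Gaunt coefficient — the integral of a triple product of spherical harmonics over the sphere.
Checks pass: Σm=0; 12 even; l₃=5∈[1,7].
(2·4+1)(2·3+1)(2·5+1) = 693
Δ: 2! 6! 4! / 13! → 1/180180
sum: t=0:+1/576 t=1:−1/144 t=2:+1/576 = -1/288
3j²(4 3 5; 0 0 0) = Δ·Π!·Σ² = 20/1001  (sign +1)
sum: t=0:+1/8640 t=1:−1/2880 = -1/4320
3j²(4 3 5; -2 -2 4) = Δ·Π!·Σ² = 8/429  (sign +1)
combine: 4πI² = 693·20/1001·8/429 = 480/1859
take √, sign +1: I = 0.14334284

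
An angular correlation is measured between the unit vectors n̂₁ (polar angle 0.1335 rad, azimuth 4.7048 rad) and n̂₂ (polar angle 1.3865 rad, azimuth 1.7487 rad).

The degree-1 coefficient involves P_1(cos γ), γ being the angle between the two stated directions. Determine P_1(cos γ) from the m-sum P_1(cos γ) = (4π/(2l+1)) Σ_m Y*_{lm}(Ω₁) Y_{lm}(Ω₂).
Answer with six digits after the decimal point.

0.053019

Expand P_1 via completeness: Σ_{m} conj(Y_{1,m}) at Ω₁ times Y_{1,m} at Ω₂ —
  m=-1: (-0.000349-0.045985i) × (-0.060106-0.334283i) = -0.015351+0.002881i  (running Σ = -0.015351+0.002881i)
  m=0: (+0.484255-0.000000i) × (+0.089539+0.000000i) = +0.043360+0.000000i  (running Σ = +0.028008+0.002881i)
  m=1: (+0.000349-0.045985i) × (+0.060106-0.334283i) = -0.015351-0.002881i  (running Σ = +0.012657+0.000000i)
Accumulated sum +0.012657+0.000000i; after 4π/(2l+1) scaling, +0.053019+0.000000i ⇒ P_1 = 0.053019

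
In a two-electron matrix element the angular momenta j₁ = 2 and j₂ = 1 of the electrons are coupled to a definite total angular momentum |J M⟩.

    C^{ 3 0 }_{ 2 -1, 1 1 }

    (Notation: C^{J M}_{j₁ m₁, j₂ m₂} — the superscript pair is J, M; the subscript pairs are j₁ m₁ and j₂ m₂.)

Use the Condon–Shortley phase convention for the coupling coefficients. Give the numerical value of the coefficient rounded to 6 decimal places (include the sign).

triangle: 0!×4!×2!/7! = 48/5040
(j±m)!: 1!×3!×2!×0!×3!×3! = 432
prefactor² = (2J+1)×Δ×N² = 144/5
  k=0: +1/(0!×0!×3!×2!×1!×0!) = 1/12
Σ = 1/12  ⇒  CG² = 144/5×(1/12)² = 1/5
CG = +√(1/5) = +0.447214

+√(1/5) = +0.447214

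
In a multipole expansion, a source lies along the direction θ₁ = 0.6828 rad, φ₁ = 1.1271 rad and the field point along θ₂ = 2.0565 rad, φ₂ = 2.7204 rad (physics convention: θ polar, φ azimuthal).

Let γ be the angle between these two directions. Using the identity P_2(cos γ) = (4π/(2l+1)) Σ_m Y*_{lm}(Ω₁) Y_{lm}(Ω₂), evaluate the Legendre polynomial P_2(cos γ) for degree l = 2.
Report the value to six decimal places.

Addition theorem: P_2(cos γ) = (4π/5) Σ_m Y*_{lm}(Ω₁) Y_{lm}(Ω₂), m = −2…2:
  [-2]  conj(Y_{2,-2})(Ω₁) = -0.09710 + 0.11925j ; Y_{2,-2}(Ω₂) = 0.20110 + 0.22543j ; Δ = -0.04641 + 0.00209j
  [-1]  conj(Y_{2,-1})(Ω₁) = 0.16234 + 0.34155j ; Y_{2,-1}(Ω₂) = 0.29106 + 0.13040j ; Δ = 0.00271 + 0.12058j
  [+0]  conj(Y_{2,0})(Ω₁) = 0.25409 + 0.00000j ; Y_{2,0}(Ω₂) = -0.10919 + 0.00000j ; Δ = -0.02774 + 0.00000j
  [+1]  conj(Y_{2,1})(Ω₁) = -0.16234 + 0.34155j ; Y_{2,1}(Ω₂) = -0.29106 + 0.13040j ; Δ = 0.00271 - 0.12058j
  [+2]  conj(Y_{2,2})(Ω₁) = -0.09710 - 0.11925j ; Y_{2,2}(Ω₂) = 0.20110 - 0.22543j ; Δ = -0.04641 - 0.00209j
Accumulated sum -0.11514 + 0.00000j; after 4π/(2l+1) scaling, -0.28937 + 0.00000j ⇒ P_2 = -0.289369

-0.289369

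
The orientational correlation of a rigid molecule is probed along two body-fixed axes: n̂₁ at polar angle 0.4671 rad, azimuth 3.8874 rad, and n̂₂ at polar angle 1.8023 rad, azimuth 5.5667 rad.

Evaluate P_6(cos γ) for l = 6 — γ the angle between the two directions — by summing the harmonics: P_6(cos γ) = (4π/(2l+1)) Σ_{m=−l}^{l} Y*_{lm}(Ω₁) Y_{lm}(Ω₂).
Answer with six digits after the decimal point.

0.029242

Summing Y*_{l m}(θ₁,φ₁)·Y_{l m}(θ₂,φ₂) over m ∈ [−6, 6]; prefactor 4π/(2·6+1) = 0.966644:
  term(m=-6) = (-0.001316, 0.001002)   from Y*(Ω₁)=(-0.000948, -0.003914), Y(Ω₂)=(-0.165032, -0.376123)
  term(m=-5) = (0.004790, 0.007946)   from Y*(Ω₁)=(0.023026, 0.015332), Y(Ω₂)=(0.303339, 0.143115)
  term(m=-4) = (-0.013937, 0.006460)   from Y*(Ω₁)=(-0.112546, 0.017974), Y(Ω₂)=(0.129694, -0.036684)
  term(m=-3) = (0.032690, 0.096853)   from Y*(Ω₁)=(0.189454, -0.240797), Y(Ω₂)=(-0.182463, 0.279313)
  term(m=-2) = (-0.021827, 0.004812)   from Y*(Ω₁)=(0.039825, 0.501911), Y(Ω₂)=(0.006099, 0.043971)
  term(m=-1) = (0.011923, 0.109455)   from Y*(Ω₁)=(-0.250288, -0.231215), Y(Ω₂)=(-0.243676, -0.212210)
  term(m=+0) = (0.005605, 0.000000)   from Y*(Ω₁)=(-0.282848, -0.000000), Y(Ω₂)=(-0.019815, 0.000000)
  term(m=+1) = (0.011923, -0.109455)   from Y*(Ω₁)=(0.250288, -0.231215), Y(Ω₂)=(0.243676, -0.212210)
  term(m=+2) = (-0.021827, -0.004812)   from Y*(Ω₁)=(0.039825, -0.501911), Y(Ω₂)=(0.006099, -0.043971)
  term(m=+3) = (0.032690, -0.096853)   from Y*(Ω₁)=(-0.189454, -0.240797), Y(Ω₂)=(0.182463, 0.279313)
  term(m=+4) = (-0.013937, -0.006460)   from Y*(Ω₁)=(-0.112546, -0.017974), Y(Ω₂)=(0.129694, 0.036684)
  term(m=+5) = (0.004790, -0.007946)   from Y*(Ω₁)=(-0.023026, 0.015332), Y(Ω₂)=(-0.303339, 0.143115)
  term(m=+6) = (-0.001316, -0.001002)   from Y*(Ω₁)=(-0.000948, 0.003914), Y(Ω₂)=(-0.165032, 0.376123)
Total Σ_m = (0.030252, -0.000000). Multiply by 0.966644: (0.029242, -0.000000). P_6(cos γ) = 0.029242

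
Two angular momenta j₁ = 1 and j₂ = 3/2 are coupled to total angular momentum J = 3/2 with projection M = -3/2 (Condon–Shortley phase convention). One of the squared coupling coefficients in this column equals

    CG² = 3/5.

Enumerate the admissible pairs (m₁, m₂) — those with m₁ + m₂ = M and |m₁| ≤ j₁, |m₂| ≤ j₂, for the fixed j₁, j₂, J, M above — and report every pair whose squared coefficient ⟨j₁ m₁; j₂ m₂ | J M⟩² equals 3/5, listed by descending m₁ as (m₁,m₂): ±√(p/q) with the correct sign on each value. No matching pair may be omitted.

Admissible pairs with m₁+m₂ = M = -3/2: (-1,-1/2), (0,-3/2)
  (m₁,m₂)=(0,-3/2): CG² = 3/5, CG = +√(3/5)   ← matches the target
  (m₁,m₂)=(-1,-1/2): CG² = 2/5, CG = −√(2/5)
Pairs with CG² = 3/5: (0,-3/2): +√(3/5)

(0,-3/2): +√(3/5)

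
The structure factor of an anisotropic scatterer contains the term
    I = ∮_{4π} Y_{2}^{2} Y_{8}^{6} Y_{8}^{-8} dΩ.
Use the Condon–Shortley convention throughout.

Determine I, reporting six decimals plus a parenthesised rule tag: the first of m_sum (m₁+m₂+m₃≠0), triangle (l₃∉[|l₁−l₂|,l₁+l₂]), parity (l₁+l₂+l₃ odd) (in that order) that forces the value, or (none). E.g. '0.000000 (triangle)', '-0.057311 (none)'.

-0.059388 (none)

m-sum 0 ✓  L=18 even ✓  6≤8≤10 ✓
Π(2lᵢ+1) = 5×17×17 = 1445
triangle coeff Δ(2,8,8) = 1/348840
Σ_t [0,2]: t=0:+1/116121600 t=1:−1/25401600 t=2:+1/116121600 = -1/45158400
(3j)²=24/1615 [(2 8 8; 0 0 0)], sign=-1
Σ_t [0,0]: t=0:+1/348713164800 = 1/348713164800
(3j)²=2/969 [(2 8 8; 2 6 -8)], sign=+1
⇒ 4πI² = 16/361
I = (-1)√(16/361/(4π)) = -0.05938838
No selection rule forces the value: the integral is nonzero (none).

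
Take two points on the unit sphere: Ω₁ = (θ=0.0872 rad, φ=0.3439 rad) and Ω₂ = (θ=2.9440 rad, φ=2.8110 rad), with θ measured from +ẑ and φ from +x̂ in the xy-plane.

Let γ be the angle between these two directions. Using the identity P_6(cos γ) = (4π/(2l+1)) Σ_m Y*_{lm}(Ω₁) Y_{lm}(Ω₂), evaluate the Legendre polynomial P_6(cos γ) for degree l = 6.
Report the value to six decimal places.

0.803503

Addition theorem: P_6(cos γ) = (4π/13) Σ_m Y*_{lm}(Ω₁) Y_{lm}(Ω₂), m = −6…6:
  m=-6: Y*=-0.00000 + 0.00000j  Y=-0.00001 + 0.00003j  product -0.00000 - 0.00000j
  m=-5: Y*=-0.00000 + 0.00001j  Y=-0.00004 + 0.00048j  product -0.00000 - 0.00000j
  m=-4: Y*=0.00004 + 0.00020j  Y=0.00125 + 0.00492j  product -0.00000 + 0.00000j
  m=-3: Y*=0.00174 + 0.00291j  Y=0.02003 + 0.03064j  product -0.00005 + 0.00011j
  m=-2: Y*=0.02985 + 0.02452j  Y=0.14066 + 0.10944j  product 0.00151 + 0.00672j
  m=-1: Y*=0.26007 + 0.09314j  Y=0.49967 + 0.17148j  product 0.11398 + 0.09114j
  m=+0: Y*=0.93748 + 0.00000j  Y=0.64039 + 0.00000j  product 0.60035 + 0.00000j
  m=+1: Y*=-0.26007 + 0.09314j  Y=-0.49967 + 0.17148j  product 0.11398 - 0.09114j
  m=+2: Y*=0.02985 - 0.02452j  Y=0.14066 - 0.10944j  product 0.00151 - 0.00672j
  m=+3: Y*=-0.00174 + 0.00291j  Y=-0.02003 + 0.03064j  product -0.00005 - 0.00011j
  m=+4: Y*=0.00004 - 0.00020j  Y=0.00125 - 0.00492j  product -0.00000 - 0.00000j
  m=+5: Y*=0.00000 + 0.00001j  Y=0.00004 + 0.00048j  product -0.00000 + 0.00000j
  m=+6: Y*=-0.00000 - 0.00000j  Y=-0.00001 - 0.00003j  product -0.00000 + 0.00000j
Σ over m = 0.83123 - 0.00000j; ×(4π/13) → 0.80350 - 0.00000j. Real part: 0.803503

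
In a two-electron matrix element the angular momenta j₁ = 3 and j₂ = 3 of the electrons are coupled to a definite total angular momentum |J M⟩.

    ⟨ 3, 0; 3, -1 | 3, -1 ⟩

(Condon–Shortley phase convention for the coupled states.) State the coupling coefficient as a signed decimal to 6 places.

−√(1/6) = -0.408248

√[7·3!3!3!/10! · 3!3!2!4!2!4!] = √(864/25)
  +(−1)^0/∏(0,3,3,2,0,1)! = 1/72  (running 1/72)
  +(−1)^1/∏(1,2,2,1,1,2)! = -1/8  (running -1/9)
  +(−1)^2/∏(2,1,1,0,2,3)! = 1/24  (running -5/72)
⟨..|..⟩ = √(864/25)·(-5/72) = -0.408248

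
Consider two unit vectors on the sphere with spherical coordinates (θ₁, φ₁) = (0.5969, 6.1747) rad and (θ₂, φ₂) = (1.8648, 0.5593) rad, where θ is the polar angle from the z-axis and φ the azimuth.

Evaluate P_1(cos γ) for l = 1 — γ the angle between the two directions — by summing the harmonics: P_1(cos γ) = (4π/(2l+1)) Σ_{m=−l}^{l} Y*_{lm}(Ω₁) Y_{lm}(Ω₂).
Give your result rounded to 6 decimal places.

0.182729

Summing Y*_{l m}(θ₁,φ₁)·Y_{l m}(θ₂,φ₂) over m ∈ [−1, 1]; prefactor 4π/(2·1+1) = 4.188790:
  m=-1: Y*=(0.193054, -0.021026)  Y=(0.280284, -0.175451)  product (0.050421, -0.039765)
  m=+0: Y*=(0.404114, -0.000000)  Y=(-0.141590, 0.000000)  product (-0.057219, 0.000000)
  m=+1: Y*=(-0.193054, -0.021026)  Y=(-0.280284, -0.175451)  product (0.050421, 0.039765)
Total Σ_m = (0.043623, 0.000000). Multiply by 4.188790: (0.182729, 0.000000). P_1(cos γ) = 0.182729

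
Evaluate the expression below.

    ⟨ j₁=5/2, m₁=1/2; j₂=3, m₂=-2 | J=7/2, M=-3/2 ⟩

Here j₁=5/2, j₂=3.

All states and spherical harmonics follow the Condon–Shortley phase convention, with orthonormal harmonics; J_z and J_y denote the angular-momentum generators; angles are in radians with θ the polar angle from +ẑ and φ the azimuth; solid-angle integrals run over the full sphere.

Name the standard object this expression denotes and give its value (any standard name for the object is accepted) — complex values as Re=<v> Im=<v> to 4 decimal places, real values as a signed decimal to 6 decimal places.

This is a Clebsch–Gordan (vector-coupling) coefficient.
j₁+j₂−J=2  J+j₁−j₂=3  J−j₁+j₂=4  j₁+j₂+J+1=10
(j₁±m₁, j₂±m₂, J±M) = (3,2,1,5,2,5)
P² = 1536/7
sum k=0..1:
  [0] +1/24 = 1/24
  [1] −1/48 = -1/48
S = 1/48
C² = P²·S² = 2/21 ; C = +0.308607

Clebsch–Gordan coefficient, +√(2/21) ≈ +0.308607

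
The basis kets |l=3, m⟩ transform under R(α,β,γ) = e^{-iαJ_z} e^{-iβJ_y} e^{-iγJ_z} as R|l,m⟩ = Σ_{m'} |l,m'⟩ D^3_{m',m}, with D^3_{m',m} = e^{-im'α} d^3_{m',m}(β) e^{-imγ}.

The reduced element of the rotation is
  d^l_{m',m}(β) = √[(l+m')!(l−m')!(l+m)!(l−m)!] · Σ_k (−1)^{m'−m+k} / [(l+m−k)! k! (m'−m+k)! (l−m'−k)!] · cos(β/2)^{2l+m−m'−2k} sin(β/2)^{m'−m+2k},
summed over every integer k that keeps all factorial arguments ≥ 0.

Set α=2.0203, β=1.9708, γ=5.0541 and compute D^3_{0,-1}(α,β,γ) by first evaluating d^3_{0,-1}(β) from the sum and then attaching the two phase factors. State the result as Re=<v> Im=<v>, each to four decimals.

Re=0.0323 Im=-0.0908

First d^3_{0,-1}(β=1.9708), then the phase factors e^{-i(0)α} and e^{-i(-1)γ}:
With c≡cos(β/2)=0.552530 and s≡sin(β/2)=0.833493, N=[6·6·2·24]^{1/2}=41.569219
The bounds max(0,m−m')=0 and min(l+m,l−m')=2 give 3 terms
  k=0: (−1)^1·41.5692/(12)·0.5525^5·0.8335^1 = -0.148686
  k=1: (−1)^2·41.5692/(4)·0.5525^3·0.8335^3 = +1.015044
  k=2: (−1)^3·41.5692/(12)·0.5525^1·0.8335^5 = -0.769939
d^3_{0,-1}(1.9708) = -0.148686 +1.015044 -0.769939 = +0.096419
Phases: e^{-i·(0)·2.0203}=+1.000000+0.000000i, e^{-i·(-1)·5.0541}=+0.335100-0.942183i ⇒ D=+0.032310-0.090844i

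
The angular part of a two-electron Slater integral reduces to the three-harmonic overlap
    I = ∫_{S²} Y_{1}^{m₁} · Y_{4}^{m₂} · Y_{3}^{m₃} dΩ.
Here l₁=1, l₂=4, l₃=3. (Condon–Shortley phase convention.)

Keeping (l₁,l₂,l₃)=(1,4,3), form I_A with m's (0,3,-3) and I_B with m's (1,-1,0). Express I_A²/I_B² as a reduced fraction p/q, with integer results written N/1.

Shared (l₁,l₂,l₃)=(1,4,3): N and (l;000)² cancel in I_A²/I_B².
A: Δ = 2!·0!·6!/9! = 1/252; Racah Σ t=1..1: t=1:−1/720 = -1/720; ⇒ 3j(1 4 3; 0 3 -3)² = 1/36, sgn -1
B: Δ = 2!·0!·6!/9! = 1/252; Racah Σ t=0..0: t=0:+1/72 = 1/72; ⇒ 3j(1 4 3; 1 -1 0)² = 5/126, sgn -1
I_A²/I_B² = (1/36)/(5/126) = 7/10

7/10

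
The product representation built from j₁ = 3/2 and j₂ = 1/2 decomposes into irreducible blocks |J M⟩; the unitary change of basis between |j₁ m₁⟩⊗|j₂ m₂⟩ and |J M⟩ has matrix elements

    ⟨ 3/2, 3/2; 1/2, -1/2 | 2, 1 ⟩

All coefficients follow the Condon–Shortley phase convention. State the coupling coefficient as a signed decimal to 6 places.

+0.500000  (= +√(1/4))

triangle: 0!×3!×1!/5! = 6/120
(j±m)!: 3!×0!×0!×1!×3!×1! = 36
prefactor² = (2J+1)×Δ×N² = 9
  k=0: +1/(0!×0!×0!×0!×3!×1!) = 1/6
Σ = 1/6  ⇒  CG² = 9×(1/6)² = 1/4
CG = +√(1/4) = +0.500000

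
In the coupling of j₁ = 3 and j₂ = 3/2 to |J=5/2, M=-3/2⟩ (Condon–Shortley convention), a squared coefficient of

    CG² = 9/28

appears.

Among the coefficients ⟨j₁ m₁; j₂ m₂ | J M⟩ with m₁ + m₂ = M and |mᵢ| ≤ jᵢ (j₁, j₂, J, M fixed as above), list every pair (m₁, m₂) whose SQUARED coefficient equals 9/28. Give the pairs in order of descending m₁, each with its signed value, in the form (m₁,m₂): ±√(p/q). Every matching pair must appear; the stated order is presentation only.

Admissible pairs with m₁+m₂ = M = -3/2: (-3,3/2), (-2,1/2), (-1,-1/2), (0,-3/2)
  (m₁,m₂)=(0,-3/2): CG² = 9/35, CG = +√(9/35)
  (m₁,m₂)=(-1,-1/2): CG² = 7/20, CG = −√(7/20)
  (m₁,m₂)=(-2,1/2): CG² = 1/14, CG = +√(1/14)
  (m₁,m₂)=(-3,3/2): CG² = 9/28, CG = +√(9/28)   ← matches the target
Pairs with CG² = 9/28: (-3,3/2): +√(9/28)

(-3,3/2): +√(9/28)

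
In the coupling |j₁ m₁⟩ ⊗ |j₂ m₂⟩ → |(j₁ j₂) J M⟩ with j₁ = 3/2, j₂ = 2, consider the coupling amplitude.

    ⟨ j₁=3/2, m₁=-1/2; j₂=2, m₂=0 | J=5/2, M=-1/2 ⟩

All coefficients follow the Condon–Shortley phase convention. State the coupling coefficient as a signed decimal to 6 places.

-0.292770

j₁+j₂−J=1  J+j₁−j₂=2  J−j₁+j₂=3  j₁+j₂+J+1=7
(j₁±m₁, j₂±m₂, J±M) = (1,2,2,2,2,3)
P² = 48/35
sum k=0..1:
  [0] +1/4 = 1/4
  [1] −1/2 = -1/2
S = -1/4
C² = P²·S² = 3/35 ; C = -0.292770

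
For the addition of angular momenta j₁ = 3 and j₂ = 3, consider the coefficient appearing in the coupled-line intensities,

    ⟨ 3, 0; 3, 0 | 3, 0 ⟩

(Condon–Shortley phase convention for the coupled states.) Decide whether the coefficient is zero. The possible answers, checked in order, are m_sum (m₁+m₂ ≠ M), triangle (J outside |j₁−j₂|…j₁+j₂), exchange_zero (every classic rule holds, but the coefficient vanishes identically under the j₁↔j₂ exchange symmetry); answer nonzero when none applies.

m-sum: m₁+m₂ = 0+0 = 0, M = 0  ✓
triangle: |j₁−j₂| = 0 ≤ J = 3 ≤ j₁+j₂ = 6  ✓
exchange: j₁=j₂ and m₁=m₂, and (−1)^(j₁+j₂−J) = (−1)^3 = −1 forces ⟨j₁m₁;j₂m₂|JM⟩ = −⟨j₂m₂;j₁m₁|JM⟩ = −⟨j₁m₁;j₂m₂|JM⟩ ⇒ the coefficient vanishes identically
Racah sum check: Σ_k collapses to 0 ⇒ CG = 0

exchange_zero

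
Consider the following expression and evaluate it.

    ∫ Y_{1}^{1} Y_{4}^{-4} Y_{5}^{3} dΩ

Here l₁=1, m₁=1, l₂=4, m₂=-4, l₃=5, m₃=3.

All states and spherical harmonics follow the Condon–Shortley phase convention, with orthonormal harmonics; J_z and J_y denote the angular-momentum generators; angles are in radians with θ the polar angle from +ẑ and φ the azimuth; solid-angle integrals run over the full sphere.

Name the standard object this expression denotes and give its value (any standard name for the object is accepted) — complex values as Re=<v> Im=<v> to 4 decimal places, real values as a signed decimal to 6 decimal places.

This is a Gaunt coefficient — the integral of a triple product of spherical harmonics over the sphere.
m-sum 0 ✓  L=10 even ✓  3≤5≤5 ✓
Π(2lᵢ+1) = 3×9×11 = 297
triangle coeff Δ(1,4,5) = 1/495
Σ_t [0,0]: t=0:+1/576 = 1/576
(3j)²=5/99 [(1 4 5; 0 0 0)], sign=-1
Σ_t [0,0]: t=0:+1/80640 = 1/80640
(3j)²=1/495 [(1 4 5; 1 -4 3)], sign=+1
⇒ 4πI² = 1/33
I = (-1)√(1/33/(4π)) = -0.04910640

Gaunt coefficient, -0.049106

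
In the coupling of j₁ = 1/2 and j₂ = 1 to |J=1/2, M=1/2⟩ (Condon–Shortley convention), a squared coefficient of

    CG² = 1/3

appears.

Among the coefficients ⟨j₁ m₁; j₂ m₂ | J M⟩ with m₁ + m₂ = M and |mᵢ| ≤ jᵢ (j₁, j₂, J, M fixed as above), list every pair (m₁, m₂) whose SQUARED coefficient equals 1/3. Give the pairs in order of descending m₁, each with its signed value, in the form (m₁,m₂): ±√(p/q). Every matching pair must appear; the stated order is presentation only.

(1/2,0): +√(1/3)

Admissible pairs with m₁+m₂ = M = 1/2: (-1/2,1), (1/2,0)
  (m₁,m₂)=(1/2,0): CG² = 1/3, CG = +√(1/3)   ← matches the target
  (m₁,m₂)=(-1/2,1): CG² = 2/3, CG = −√(2/3)
Pairs with CG² = 1/3: (1/2,0): +√(1/3)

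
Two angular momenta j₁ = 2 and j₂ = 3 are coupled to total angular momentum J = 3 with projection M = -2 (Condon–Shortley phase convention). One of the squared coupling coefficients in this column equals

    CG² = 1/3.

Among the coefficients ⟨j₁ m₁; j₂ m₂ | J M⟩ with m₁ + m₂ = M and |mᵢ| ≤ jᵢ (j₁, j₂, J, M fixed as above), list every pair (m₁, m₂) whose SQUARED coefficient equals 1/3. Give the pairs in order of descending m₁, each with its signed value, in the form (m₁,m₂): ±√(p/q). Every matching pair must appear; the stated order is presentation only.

Admissible pairs with m₁+m₂ = M = -2: (-2,0), (-1,-1), (0,-2), (1,-3)
  (m₁,m₂)=(1,-3): CG² = 5/12, CG = +√(5/12)
  (m₁,m₂)=(0,-2): CG² = 0/1, CG = 0
  (m₁,m₂)=(-1,-1): CG² = 1/4, CG = −√(1/4)
  (m₁,m₂)=(-2,0): CG² = 1/3, CG = +√(1/3)   ← matches the target
Pairs with CG² = 1/3: (-2,0): +√(1/3)

(-2,0): +√(1/3)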